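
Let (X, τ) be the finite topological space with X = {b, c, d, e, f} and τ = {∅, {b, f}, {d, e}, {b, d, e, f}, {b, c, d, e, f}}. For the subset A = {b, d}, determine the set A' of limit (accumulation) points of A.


A' = {c, e, f}

For each x ∈ X, list the open sets U ∈ τ with x ∈ U, then check whether U ∩ (A ∖ {x}) ≠ ∅ for every such U.
  x = b: open {b, f} ∋ x has {b, f} ∩ (A ∖ {b}) = ∅, so x is NOT a limit point.
  x = c: opens ∋ x are {b, c, d, e, f}; each meets A ∖ {c}, so x IS a limit point.
  x = d: open {d, e} ∋ x has {d, e} ∩ (A ∖ {d}) = ∅, so x is NOT a limit point.
  x = e: opens ∋ x are {d, e}, {b, d, e, f}, {b, c, d, e, f}; each meets A ∖ {e}, so x IS a limit point.
  x = f: opens ∋ x are {b, f}, {b, d, e, f}, {b, c, d, e, f}; each meets A ∖ {f}, so x IS a limit point.
Collecting: A' = {c, e, f}.


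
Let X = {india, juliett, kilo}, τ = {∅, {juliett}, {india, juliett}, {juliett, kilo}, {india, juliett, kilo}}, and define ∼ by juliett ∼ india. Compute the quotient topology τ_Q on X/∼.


X/∼ = {[india=juliett], [kilo]}; |τ_Q| = 3.

Equivalence classes: [india=juliett], [kilo].
Quotient map π: X → X/∼ sends india ↦ [india=juliett], juliett ↦ [india=juliett], kilo ↦ [kilo].
For each subset V ⊆ X/∼, compute π^{-1}(V) ⊆ X and check whether π^{-1}(V) ∈ τ. V is open in τ_Q iff π^{-1}(V) ∈ τ.
  V = {}: π^{-1}(V) = ∅ ∈ τ ✓.
  V = {[india=juliett]}: π^{-1}(V) = {india, juliett} ∈ τ ✓.
  V = {[kilo]}: π^{-1}(V) = {kilo} ∉ τ ✗.
  V = {[india=juliett], [kilo]}: π^{-1}(V) = {india, juliett, kilo} ∈ τ ✓.
Open sets in the quotient: τ_Q = {{}, {[india=juliett]}, {[india=juliett], [kilo]}} (3 elements).


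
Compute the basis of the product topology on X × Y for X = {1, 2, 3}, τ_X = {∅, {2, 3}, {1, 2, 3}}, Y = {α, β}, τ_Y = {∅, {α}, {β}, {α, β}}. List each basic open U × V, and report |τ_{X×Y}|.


Basis B = {∅ × ∅, {2, 3} × {α}, {2, 3} × {β}, {1, 2, 3} × {α}, {1, 2, 3} × {β}, {2, 3} × {α, β}, {1, 2, 3} × {α, β}}; |τ_{X×Y}| = 9.

Enumerate products U × V with U ∈ τ_X, V ∈ τ_Y (deduplicated):
  ∅ × ∅ = {} (∅)
  {2, 3} × {α} = {(2,α), (3,α)}
  {2, 3} × {β} = {(2,β), (3,β)}
  {1, 2, 3} × {α} = {(1,α), (2,α), (3,α)}
  {1, 2, 3} × {β} = {(1,β), (2,β), (3,β)}
  {2, 3} × {α, β} = {(2,α), (2,β), (3,α), (3,β)}
  {1, 2, 3} × {α, β} = {(1,α), (1,β), (2,α), (2,β), (3,α), (3,β)}
These 7 distinct sets form the basis B.
Close under arbitrary unions to get τ_{X×Y}; counting gives |τ_{X×Y}| = 9.


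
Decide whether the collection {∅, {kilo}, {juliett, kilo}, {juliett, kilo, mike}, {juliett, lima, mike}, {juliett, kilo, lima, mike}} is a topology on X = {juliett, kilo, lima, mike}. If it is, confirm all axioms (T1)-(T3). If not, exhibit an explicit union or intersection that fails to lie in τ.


τ is NOT a topology on X.

Axiom (T1): ∅ ∈ τ? Yes; X ∈ τ? Yes.
Axiom (T2/T3): check pairwise unions and intersections of members of τ.
Counterexample for (T3): {juliett, kilo} ∩ {juliett, lima, mike} = {juliett} ∉ τ. Therefore τ is NOT a topology.


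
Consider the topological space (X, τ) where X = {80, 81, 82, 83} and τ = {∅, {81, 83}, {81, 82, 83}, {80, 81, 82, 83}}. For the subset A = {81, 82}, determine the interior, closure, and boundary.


int(A) = ∅, cl(A) = {80, 81, 82, 83}, ∂A = {80, 81, 82, 83}.

Closed sets in (X, τ) are complements of opens:
  closed(X, τ) = {∅, {80}, {80, 82}, {80, 81, 82, 83}}.
int(A) = ⋃ {U ∈ τ : U ⊆ A}. Opens contained in A: ∅.
Taking the union of these: int(A) = ∅.
cl(A) = ⋂ {C closed : A ⊆ C}. Closed sets containing A: {80, 81, 82, 83}.
Intersecting these: cl(A) = {80, 81, 82, 83}.
∂A = cl(A) ∖ int(A) = {80, 81, 82, 83} ∖ ∅ = {80, 81, 82, 83}.


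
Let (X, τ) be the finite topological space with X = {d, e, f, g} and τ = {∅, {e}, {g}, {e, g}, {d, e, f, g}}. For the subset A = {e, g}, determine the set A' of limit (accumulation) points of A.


A' = {d, f}

For each x ∈ X, list the open sets U ∈ τ with x ∈ U, then check whether U ∩ (A ∖ {x}) ≠ ∅ for every such U.
  x = d: opens ∋ x are {d, e, f, g}; each meets A ∖ {d}, so x IS a limit point.
  x = e: open {e} ∋ x has {e} ∩ (A ∖ {e}) = ∅, so x is NOT a limit point.
  x = f: opens ∋ x are {d, e, f, g}; each meets A ∖ {f}, so x IS a limit point.
  x = g: open {g} ∋ x has {g} ∩ (A ∖ {g}) = ∅, so x is NOT a limit point.
Collecting: A' = {d, f}.


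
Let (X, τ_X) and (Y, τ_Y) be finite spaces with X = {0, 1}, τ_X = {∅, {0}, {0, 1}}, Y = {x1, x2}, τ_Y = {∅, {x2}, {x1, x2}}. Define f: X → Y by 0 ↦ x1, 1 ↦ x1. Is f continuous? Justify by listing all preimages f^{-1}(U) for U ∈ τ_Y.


f IS continuous.

Compute f^{-1}(U) for each U ∈ τ_Y:
  U = ∅: f^{-1}(U) = ∅ ∈ τ_X ✓.
  U = {x2}: f^{-1}(U) = ∅ ∈ τ_X ✓.
  U = {x1, x2}: f^{-1}(U) = {0, 1} ∈ τ_X ✓.
Every preimage lies in τ_X, so f IS continuous.


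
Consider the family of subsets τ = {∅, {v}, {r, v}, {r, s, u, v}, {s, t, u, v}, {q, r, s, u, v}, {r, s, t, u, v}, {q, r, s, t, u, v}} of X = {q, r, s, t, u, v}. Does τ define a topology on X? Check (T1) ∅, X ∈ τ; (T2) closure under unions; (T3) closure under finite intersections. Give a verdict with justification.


τ is NOT a topology on X.

Axiom (T1): ∅ ∈ τ? Yes; X ∈ τ? Yes.
Axiom (T2/T3): check pairwise unions and intersections of members of τ.
Counterexample for (T3): {r, s, u, v} ∩ {s, t, u, v} = {s, u, v} ∉ τ. Therefore τ is NOT a topology.


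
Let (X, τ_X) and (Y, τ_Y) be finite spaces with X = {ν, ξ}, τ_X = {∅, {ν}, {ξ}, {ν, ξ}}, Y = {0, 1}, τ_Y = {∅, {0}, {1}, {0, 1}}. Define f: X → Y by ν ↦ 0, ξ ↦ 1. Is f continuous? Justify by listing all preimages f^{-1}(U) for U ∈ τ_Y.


f IS continuous.

Compute f^{-1}(U) for each U ∈ τ_Y:
  U = ∅: f^{-1}(U) = ∅ ∈ τ_X ✓.
  U = {0}: f^{-1}(U) = {ν} ∈ τ_X ✓.
  U = {1}: f^{-1}(U) = {ξ} ∈ τ_X ✓.
  U = {0, 1}: f^{-1}(U) = {ν, ξ} ∈ τ_X ✓.
Every preimage lies in τ_X, so f IS continuous.


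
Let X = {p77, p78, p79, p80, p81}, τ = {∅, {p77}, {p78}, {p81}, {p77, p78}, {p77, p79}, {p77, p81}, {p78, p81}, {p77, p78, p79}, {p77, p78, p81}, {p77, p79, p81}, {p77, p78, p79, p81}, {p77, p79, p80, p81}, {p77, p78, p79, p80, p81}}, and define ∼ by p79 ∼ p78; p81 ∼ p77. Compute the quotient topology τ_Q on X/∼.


X/∼ = {[p77=p81], [p78=p79], [p80]}; |τ_Q| = 4.

Equivalence classes: [p77=p81], [p78=p79], [p80].
Quotient map π: X → X/∼ sends p77 ↦ [p77=p81], p78 ↦ [p78=p79], p79 ↦ [p78=p79], p80 ↦ [p80], p81 ↦ [p77=p81].
For each subset V ⊆ X/∼, compute π^{-1}(V) ⊆ X and check whether π^{-1}(V) ∈ τ. V is open in τ_Q iff π^{-1}(V) ∈ τ.
  V = {}: π^{-1}(V) = ∅ ∈ τ ✓.
  V = {[p77=p81]}: π^{-1}(V) = {p77, p81} ∈ τ ✓.
  V = {[p78=p79]}: π^{-1}(V) = {p78, p79} ∉ τ ✗.
  V = {[p77=p81], [p78=p79]}: π^{-1}(V) = {p77, p78, p79, p81} ∈ τ ✓.
  V = {[p80]}: π^{-1}(V) = {p80} ∉ τ ✗.
  V = {[p77=p81], [p80]}: π^{-1}(V) = {p77, p80, p81} ∉ τ ✗.
  V = {[p78=p79], [p80]}: π^{-1}(V) = {p78, p79, p80} ∉ τ ✗.
  V = {[p77=p81], [p78=p79], [p80]}: π^{-1}(V) = {p77, p78, p79, p80, p81} ∈ τ ✓.
Open sets in the quotient: τ_Q = {{}, {[p77=p81]}, {[p77=p81], [p78=p79]}, {[p77=p81], [p78=p79], [p80]}} (4 elements).


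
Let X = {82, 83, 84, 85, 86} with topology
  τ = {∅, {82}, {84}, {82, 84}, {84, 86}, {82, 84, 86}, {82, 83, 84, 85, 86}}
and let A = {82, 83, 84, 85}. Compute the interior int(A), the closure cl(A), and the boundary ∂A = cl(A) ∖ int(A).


int(A) = {82, 84}, cl(A) = {82, 83, 84, 85, 86}, ∂A = {83, 85, 86}.

Closed sets in (X, τ) are complements of opens:
  closed(X, τ) = {∅, {83, 85}, {82, 83, 85}, {83, 85, 86}, {82, 83, 85, 86}, {83, 84, 85, 86}, {82, 83, 84, 85, 86}}.
int(A) = ⋃ {U ∈ τ : U ⊆ A}. Opens contained in A: ∅, {82}, {84}, {82, 84}.
Taking the union of these: int(A) = {82, 84}.
cl(A) = ⋂ {C closed : A ⊆ C}. Closed sets containing A: {82, 83, 84, 85, 86}.
Intersecting these: cl(A) = {82, 83, 84, 85, 86}.
∂A = cl(A) ∖ int(A) = {82, 83, 84, 85, 86} ∖ {82, 84} = {83, 85, 86}.


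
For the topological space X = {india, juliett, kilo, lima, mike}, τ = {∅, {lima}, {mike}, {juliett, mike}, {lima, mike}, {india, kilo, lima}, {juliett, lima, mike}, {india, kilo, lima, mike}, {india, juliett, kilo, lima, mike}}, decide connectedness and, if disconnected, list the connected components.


(X, τ) is disconnected; components = [{juliett, mike}, {india, kilo, lima}].

Find clopen sets (U ∈ τ with X ∖ U ∈ τ):
  U = ∅, X ∖ U = {india, juliett, kilo, lima, mike} — both open, so U is clopen.
  U = {juliett, mike}, X ∖ U = {india, kilo, lima} — both open, so U is clopen.
  U = {india, kilo, lima}, X ∖ U = {juliett, mike} — both open, so U is clopen.
  U = {india, juliett, kilo, lima, mike}, X ∖ U = ∅ — both open, so U is clopen.
Nontrivial clopen(s) exist: e.g. {juliett, mike}. So (X, τ) is disconnected.
Compute connected components by grouping points that agree on all clopens:
  component: {juliett, mike}
  component: {india, kilo, lima}


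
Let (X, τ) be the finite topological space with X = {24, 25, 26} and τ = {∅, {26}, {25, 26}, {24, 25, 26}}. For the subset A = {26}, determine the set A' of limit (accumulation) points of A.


A' = {24, 25}

For each x ∈ X, list the open sets U ∈ τ with x ∈ U, then check whether U ∩ (A ∖ {x}) ≠ ∅ for every such U.
  x = 24: opens ∋ x are {24, 25, 26}; each meets A ∖ {24}, so x IS a limit point.
  x = 25: opens ∋ x are {25, 26}, {24, 25, 26}; each meets A ∖ {25}, so x IS a limit point.
  x = 26: open {26} ∋ x has {26} ∩ (A ∖ {26}) = ∅, so x is NOT a limit point.
Collecting: A' = {24, 25}.


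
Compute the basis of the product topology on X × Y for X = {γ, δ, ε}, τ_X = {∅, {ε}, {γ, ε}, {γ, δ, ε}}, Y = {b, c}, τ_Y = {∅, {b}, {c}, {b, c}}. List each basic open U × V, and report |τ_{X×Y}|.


Basis B = {∅ × ∅, {ε} × {b}, {ε} × {c}, {γ, ε} × {b}, {γ, ε} × {c}, {ε} × {b, c}, {γ, δ, ε} × {b}, {γ, δ, ε} × {c}, {γ, ε} × {b, c}, {γ, δ, ε} × {b, c}}; |τ_{X×Y}| = 16.

Enumerate products U × V with U ∈ τ_X, V ∈ τ_Y (deduplicated):
  ∅ × ∅ = {} (∅)
  {ε} × {b} = {(ε,b)}
  {ε} × {c} = {(ε,c)}
  {γ, ε} × {b} = {(γ,b), (ε,b)}
  {γ, ε} × {c} = {(γ,c), (ε,c)}
  {ε} × {b, c} = {(ε,b), (ε,c)}
  {γ, δ, ε} × {b} = {(γ,b), (δ,b), (ε,b)}
  {γ, δ, ε} × {c} = {(γ,c), (δ,c), (ε,c)}
  {γ, ε} × {b, c} = {(γ,b), (γ,c), (ε,b), (ε,c)}
  {γ, δ, ε} × {b, c} = {(γ,b), (γ,c), (δ,b), (δ,c), (ε,b), (ε,c)}
These 10 distinct sets form the basis B.
Close under arbitrary unions to get τ_{X×Y}; counting gives |τ_{X×Y}| = 16.


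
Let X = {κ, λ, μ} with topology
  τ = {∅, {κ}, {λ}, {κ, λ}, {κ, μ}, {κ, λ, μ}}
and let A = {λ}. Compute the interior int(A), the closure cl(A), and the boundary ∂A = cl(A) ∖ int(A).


int(A) = {λ}, cl(A) = {λ}, ∂A = ∅.

Closed sets in (X, τ) are complements of opens:
  closed(X, τ) = {∅, {λ}, {μ}, {κ, μ}, {λ, μ}, {κ, λ, μ}}.
int(A) = ⋃ {U ∈ τ : U ⊆ A}. Opens contained in A: ∅, {λ}.
Taking the union of these: int(A) = {λ}.
cl(A) = ⋂ {C closed : A ⊆ C}. Closed sets containing A: {λ}, {λ, μ}, {κ, λ, μ}.
Intersecting these: cl(A) = {λ}.
∂A = cl(A) ∖ int(A) = {λ} ∖ {λ} = ∅.


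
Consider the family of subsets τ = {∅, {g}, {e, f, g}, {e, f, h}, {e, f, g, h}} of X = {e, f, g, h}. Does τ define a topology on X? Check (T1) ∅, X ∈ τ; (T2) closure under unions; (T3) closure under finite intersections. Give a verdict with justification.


τ is NOT a topology on X.

Axiom (T1): ∅ ∈ τ? Yes; X ∈ τ? Yes.
Axiom (T2/T3): check pairwise unions and intersections of members of τ.
Counterexample for (T3): {e, f, g} ∩ {e, f, h} = {e, f} ∉ τ. Therefore τ is NOT a topology.


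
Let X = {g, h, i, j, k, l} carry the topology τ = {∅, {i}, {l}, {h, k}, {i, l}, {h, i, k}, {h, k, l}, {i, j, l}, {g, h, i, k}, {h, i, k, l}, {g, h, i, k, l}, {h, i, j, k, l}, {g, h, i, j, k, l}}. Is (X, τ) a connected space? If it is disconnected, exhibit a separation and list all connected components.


(X, τ) is connected.

Find clopen sets (U ∈ τ with X ∖ U ∈ τ):
  U = ∅, X ∖ U = {g, h, i, j, k, l} — both open, so U is clopen.
  U = {g, h, i, j, k, l}, X ∖ U = ∅ — both open, so U is clopen.
Only trivial clopens (∅ and X) exist, so (X, τ) is connected.
Compute connected components by grouping points that agree on all clopens:
  component: {g, h, i, j, k, l}


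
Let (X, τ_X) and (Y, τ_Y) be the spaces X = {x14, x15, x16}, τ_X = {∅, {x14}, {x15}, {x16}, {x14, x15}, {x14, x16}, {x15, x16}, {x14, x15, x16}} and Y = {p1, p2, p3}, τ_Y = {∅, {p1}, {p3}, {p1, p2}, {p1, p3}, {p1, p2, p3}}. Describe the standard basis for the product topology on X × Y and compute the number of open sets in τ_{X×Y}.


Basis B = {∅ × ∅, {x14} × {p1}, {x14} × {p3}, {x15} × {p1}, {x15} × {p3}, {x16} × {p1}, {x16} × {p3}, {x14} × {p1, p2}, {x14} × {p1, p3}, {x14, x15} × {p1}, {x14, x16} × {p1}, {x14, x15} × {p3}, {x14, x16} × {p3}, {x15} × {p1, p2}, {x15} × {p1, p3}, {x15, x16} × {p1}, {x15, x16} × {p3}, {x16} × {p1, p2}, {x16} × {p1, p3}, {x14} × {p1, p2, p3}, {x14, x15, x16} × {p1}, {x14, x15, x16} × {p3}, {x15} × {p1, p2, p3}, {x16} × {p1, p2, p3}, {x14, x15} × {p1, p2}, {x14, x16} × {p1, p2}, {x14, x15} × {p1, p3}, {x14, x16} × {p1, p3}, {x15, x16} × {p1, p2}, {x15, x16} × {p1, p3}, {x14, x15} × {p1, p2, p3}, {x14, x16} × {p1, p2, p3}, {x14, x15, x16} × {p1, p2}, {x14, x15, x16} × {p1, p3}, {x15, x16} × {p1, p2, p3}, {x14, x15, x16} × {p1, p2, p3}}; |τ_{X×Y}| = 216.

Enumerate products U × V with U ∈ τ_X, V ∈ τ_Y (deduplicated):
  ∅ × ∅ = {} (∅)
  {x14} × {p1} = {(x14,p1)}
  {x14} × {p3} = {(x14,p3)}
  {x15} × {p1} = {(x15,p1)}
  {x15} × {p3} = {(x15,p3)}
  {x16} × {p1} = {(x16,p1)}
  {x16} × {p3} = {(x16,p3)}
  {x14} × {p1, p2} = {(x14,p1), (x14,p2)}
  {x14} × {p1, p3} = {(x14,p1), (x14,p3)}
  {x14, x15} × {p1} = {(x14,p1), (x15,p1)}
  {x14, x16} × {p1} = {(x14,p1), (x16,p1)}
  {x14, x15} × {p3} = {(x14,p3), (x15,p3)}
  {x14, x16} × {p3} = {(x14,p3), (x16,p3)}
  {x15} × {p1, p2} = {(x15,p1), (x15,p2)}
  {x15} × {p1, p3} = {(x15,p1), (x15,p3)}
  {x15, x16} × {p1} = {(x15,p1), (x16,p1)}
  {x15, x16} × {p3} = {(x15,p3), (x16,p3)}
  {x16} × {p1, p2} = {(x16,p1), (x16,p2)}
  {x16} × {p1, p3} = {(x16,p1), (x16,p3)}
  {x14} × {p1, p2, p3} = {(x14,p1), (x14,p2), (x14,p3)}
  {x14, x15, x16} × {p1} = {(x14,p1), (x15,p1), (x16,p1)}
  {x14, x15, x16} × {p3} = {(x14,p3), (x15,p3), (x16,p3)}
  {x15} × {p1, p2, p3} = {(x15,p1), (x15,p2), (x15,p3)}
  {x16} × {p1, p2, p3} = {(x16,p1), (x16,p2), (x16,p3)}
  {x14, x15} × {p1, p2} = {(x14,p1), (x14,p2), (x15,p1), (x15,p2)}
  {x14, x16} × {p1, p2} = {(x14,p1), (x14,p2), (x16,p1), (x16,p2)}
  {x14, x15} × {p1, p3} = {(x14,p1), (x14,p3), (x15,p1), (x15,p3)}
  {x14, x16} × {p1, p3} = {(x14,p1), (x14,p3), (x16,p1), (x16,p3)}
  {x15, x16} × {p1, p2} = {(x15,p1), (x15,p2), (x16,p1), (x16,p2)}
  {x15, x16} × {p1, p3} = {(x15,p1), (x15,p3), (x16,p1), (x16,p3)}
  {x14, x15} × {p1, p2, p3} = {(x14,p1), (x14,p2), (x14,p3), (x15,p1), (x15,p2), (x15,p3)}
  {x14, x16} × {p1, p2, p3} = {(x14,p1), (x14,p2), (x14,p3), (x16,p1), (x16,p2), (x16,p3)}
  {x14, x15, x16} × {p1, p2} = {(x14,p1), (x14,p2), (x15,p1), (x15,p2), (x16,p1), (x16,p2)}
  {x14, x15, x16} × {p1, p3} = {(x14,p1), (x14,p3), (x15,p1), (x15,p3), (x16,p1), (x16,p3)}
  {x15, x16} × {p1, p2, p3} = {(x15,p1), (x15,p2), (x15,p3), (x16,p1), (x16,p2), (x16,p3)}
  {x14, x15, x16} × {p1, p2, p3} = {(x14,p1), (x14,p2), (x14,p3), (x15,p1), (x15,p2), (x15,p3), (x16,p1), (x16,p2), (x16,p3)}
These 36 distinct sets form the basis B.
Close under arbitrary unions to get τ_{X×Y}; counting gives |τ_{X×Y}| = 216.


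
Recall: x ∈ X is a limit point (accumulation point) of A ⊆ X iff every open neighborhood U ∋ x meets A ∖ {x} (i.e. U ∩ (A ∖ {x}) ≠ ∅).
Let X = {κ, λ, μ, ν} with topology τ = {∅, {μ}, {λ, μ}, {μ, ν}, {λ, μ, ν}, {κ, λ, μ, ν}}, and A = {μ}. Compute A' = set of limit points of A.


A' = {κ, λ, ν}

For each x ∈ X, list the open sets U ∈ τ with x ∈ U, then check whether U ∩ (A ∖ {x}) ≠ ∅ for every such U.
  x = κ: opens ∋ x are {κ, λ, μ, ν}; each meets A ∖ {κ}, so x IS a limit point.
  x = λ: opens ∋ x are {λ, μ}, {λ, μ, ν}, {κ, λ, μ, ν}; each meets A ∖ {λ}, so x IS a limit point.
  x = μ: open {μ} ∋ x has {μ} ∩ (A ∖ {μ}) = ∅, so x is NOT a limit point.
  x = ν: opens ∋ x are {μ, ν}, {λ, μ, ν}, {κ, λ, μ, ν}; each meets A ∖ {ν}, so x IS a limit point.
Collecting: A' = {κ, λ, ν}.


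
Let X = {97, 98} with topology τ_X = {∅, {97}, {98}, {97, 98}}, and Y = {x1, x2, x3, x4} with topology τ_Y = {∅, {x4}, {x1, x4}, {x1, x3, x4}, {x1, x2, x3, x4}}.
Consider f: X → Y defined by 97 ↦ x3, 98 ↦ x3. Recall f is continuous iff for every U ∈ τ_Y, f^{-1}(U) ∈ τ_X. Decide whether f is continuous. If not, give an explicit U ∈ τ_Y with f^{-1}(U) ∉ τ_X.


f IS continuous.

Compute f^{-1}(U) for each U ∈ τ_Y:
  U = ∅: f^{-1}(U) = ∅ ∈ τ_X ✓.
  U = {x4}: f^{-1}(U) = ∅ ∈ τ_X ✓.
  U = {x1, x4}: f^{-1}(U) = ∅ ∈ τ_X ✓.
  U = {x1, x3, x4}: f^{-1}(U) = {97, 98} ∈ τ_X ✓.
  U = {x1, x2, x3, x4}: f^{-1}(U) = {97, 98} ∈ τ_X ✓.
Every preimage lies in τ_X, so f IS continuous.


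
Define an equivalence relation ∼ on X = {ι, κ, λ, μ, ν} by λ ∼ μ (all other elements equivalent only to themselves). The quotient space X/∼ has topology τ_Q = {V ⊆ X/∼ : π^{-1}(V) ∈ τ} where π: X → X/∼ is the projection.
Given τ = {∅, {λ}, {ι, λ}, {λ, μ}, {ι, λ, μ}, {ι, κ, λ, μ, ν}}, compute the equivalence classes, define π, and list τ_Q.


X/∼ = {[ι], [κ], [λ=μ], [ν]}; |τ_Q| = 4.

Equivalence classes: [ι], [κ], [λ=μ], [ν].
Quotient map π: X → X/∼ sends ι ↦ [ι], κ ↦ [κ], λ ↦ [λ=μ], μ ↦ [λ=μ], ν ↦ [ν].
For each subset V ⊆ X/∼, compute π^{-1}(V) ⊆ X and check whether π^{-1}(V) ∈ τ. V is open in τ_Q iff π^{-1}(V) ∈ τ.
  V = {}: π^{-1}(V) = ∅ ∈ τ ✓.
  V = {[ι]}: π^{-1}(V) = {ι} ∉ τ ✗.
  V = {[κ]}: π^{-1}(V) = {κ} ∉ τ ✗.
  V = {[ι], [κ]}: π^{-1}(V) = {ι, κ} ∉ τ ✗.
  V = {[λ=μ]}: π^{-1}(V) = {λ, μ} ∈ τ ✓.
  V = {[ι], [λ=μ]}: π^{-1}(V) = {ι, λ, μ} ∈ τ ✓.
  V = {[κ], [λ=μ]}: π^{-1}(V) = {κ, λ, μ} ∉ τ ✗.
  V = {[ι], [κ], [λ=μ]}: π^{-1}(V) = {ι, κ, λ, μ} ∉ τ ✗.
  V = {[ν]}: π^{-1}(V) = {ν} ∉ τ ✗.
  V = {[ι], [ν]}: π^{-1}(V) = {ι, ν} ∉ τ ✗.
  V = {[κ], [ν]}: π^{-1}(V) = {κ, ν} ∉ τ ✗.
  V = {[ι], [κ], [ν]}: π^{-1}(V) = {ι, κ, ν} ∉ τ ✗.
  V = {[λ=μ], [ν]}: π^{-1}(V) = {λ, μ, ν} ∉ τ ✗.
  V = {[ι], [λ=μ], [ν]}: π^{-1}(V) = {ι, λ, μ, ν} ∉ τ ✗.
  V = {[κ], [λ=μ], [ν]}: π^{-1}(V) = {κ, λ, μ, ν} ∉ τ ✗.
  V = {[ι], [κ], [λ=μ], [ν]}: π^{-1}(V) = {ι, κ, λ, μ, ν} ∈ τ ✓.
Open sets in the quotient: τ_Q = {{}, {[λ=μ]}, {[ι], [λ=μ]}, {[ι], [κ], [λ=μ], [ν]}} (4 elements).


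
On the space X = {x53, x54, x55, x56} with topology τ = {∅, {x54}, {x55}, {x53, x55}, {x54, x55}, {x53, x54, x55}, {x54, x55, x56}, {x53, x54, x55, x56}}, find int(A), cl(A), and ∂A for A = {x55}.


int(A) = {x55}, cl(A) = {x53, x55, x56}, ∂A = {x53, x56}.

Closed sets in (X, τ) are complements of opens:
  closed(X, τ) = {∅, {x53}, {x56}, {x53, x56}, {x54, x56}, {x53, x54, x56}, {x53, x55, x56}, {x53, x54, x55, x56}}.
int(A) = ⋃ {U ∈ τ : U ⊆ A}. Opens contained in A: ∅, {x55}.
Taking the union of these: int(A) = {x55}.
cl(A) = ⋂ {C closed : A ⊆ C}. Closed sets containing A: {x53, x55, x56}, {x53, x54, x55, x56}.
Intersecting these: cl(A) = {x53, x55, x56}.
∂A = cl(A) ∖ int(A) = {x53, x55, x56} ∖ {x55} = {x53, x56}.


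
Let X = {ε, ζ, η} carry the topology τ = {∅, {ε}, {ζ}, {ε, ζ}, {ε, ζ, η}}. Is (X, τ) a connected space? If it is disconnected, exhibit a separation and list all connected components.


(X, τ) is connected.

Find clopen sets (U ∈ τ with X ∖ U ∈ τ):
  U = ∅, X ∖ U = {ε, ζ, η} — both open, so U is clopen.
  U = {ε, ζ, η}, X ∖ U = ∅ — both open, so U is clopen.
Only trivial clopens (∅ and X) exist, so (X, τ) is connected.
Compute connected components by grouping points that agree on all clopens:
  component: {ε, ζ, η}


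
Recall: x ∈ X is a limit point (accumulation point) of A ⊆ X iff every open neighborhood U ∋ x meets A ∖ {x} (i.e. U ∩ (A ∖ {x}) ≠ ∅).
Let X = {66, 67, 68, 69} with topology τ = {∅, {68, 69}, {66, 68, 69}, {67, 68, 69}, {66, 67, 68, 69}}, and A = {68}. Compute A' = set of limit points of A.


A' = {66, 67, 69}

For each x ∈ X, list the open sets U ∈ τ with x ∈ U, then check whether U ∩ (A ∖ {x}) ≠ ∅ for every such U.
  x = 66: opens ∋ x are {66, 68, 69}, {66, 67, 68, 69}; each meets A ∖ {66}, so x IS a limit point.
  x = 67: opens ∋ x are {67, 68, 69}, {66, 67, 68, 69}; each meets A ∖ {67}, so x IS a limit point.
  x = 68: open {68, 69} ∋ x has {68, 69} ∩ (A ∖ {68}) = ∅, so x is NOT a limit point.
  x = 69: opens ∋ x are {68, 69}, {66, 68, 69}, {67, 68, 69}, {66, 67, 68, 69}; each meets A ∖ {69}, so x IS a limit point.
Collecting: A' = {66, 67, 69}.


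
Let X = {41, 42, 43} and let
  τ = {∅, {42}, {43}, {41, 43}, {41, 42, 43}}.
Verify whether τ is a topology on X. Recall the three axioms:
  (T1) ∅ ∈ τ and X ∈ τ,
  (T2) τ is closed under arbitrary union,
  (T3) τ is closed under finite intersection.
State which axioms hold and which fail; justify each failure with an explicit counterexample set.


τ is NOT a topology on X.

Axiom (T1): ∅ ∈ τ? Yes; X ∈ τ? Yes.
Axiom (T2/T3): check pairwise unions and intersections of members of τ.
Counterexample for (T2): {42} ∪ {43} = {42, 43} ∉ τ. Therefore τ is NOT a topology.


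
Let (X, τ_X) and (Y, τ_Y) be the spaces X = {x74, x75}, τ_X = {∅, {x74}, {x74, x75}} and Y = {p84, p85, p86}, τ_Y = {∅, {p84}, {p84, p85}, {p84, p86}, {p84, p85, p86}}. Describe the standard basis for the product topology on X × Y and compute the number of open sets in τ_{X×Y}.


Basis B = {∅ × ∅, {x74} × {p84}, {x74} × {p84, p85}, {x74} × {p84, p86}, {x74, x75} × {p84}, {x74} × {p84, p85, p86}, {x74, x75} × {p84, p85}, {x74, x75} × {p84, p86}, {x74, x75} × {p84, p85, p86}}; |τ_{X×Y}| = 14.

Enumerate products U × V with U ∈ τ_X, V ∈ τ_Y (deduplicated):
  ∅ × ∅ = {} (∅)
  {x74} × {p84} = {(x74,p84)}
  {x74} × {p84, p85} = {(x74,p84), (x74,p85)}
  {x74} × {p84, p86} = {(x74,p84), (x74,p86)}
  {x74, x75} × {p84} = {(x74,p84), (x75,p84)}
  {x74} × {p84, p85, p86} = {(x74,p84), (x74,p85), (x74,p86)}
  {x74, x75} × {p84, p85} = {(x74,p84), (x74,p85), (x75,p84), (x75,p85)}
  {x74, x75} × {p84, p86} = {(x74,p84), (x74,p86), (x75,p84), (x75,p86)}
  {x74, x75} × {p84, p85, p86} = {(x74,p84), (x74,p85), (x74,p86), (x75,p84), (x75,p85), (x75,p86)}
These 9 distinct sets form the basis B.
Close under arbitrary unions to get τ_{X×Y}; counting gives |τ_{X×Y}| = 14.


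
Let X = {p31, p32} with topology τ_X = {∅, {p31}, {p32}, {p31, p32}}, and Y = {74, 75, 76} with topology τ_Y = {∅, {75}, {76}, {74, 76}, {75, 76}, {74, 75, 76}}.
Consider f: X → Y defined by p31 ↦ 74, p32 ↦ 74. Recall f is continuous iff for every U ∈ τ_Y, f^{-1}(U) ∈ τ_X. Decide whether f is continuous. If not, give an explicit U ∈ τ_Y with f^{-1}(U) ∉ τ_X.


f IS continuous.

Compute f^{-1}(U) for each U ∈ τ_Y:
  U = ∅: f^{-1}(U) = ∅ ∈ τ_X ✓.
  U = {75}: f^{-1}(U) = ∅ ∈ τ_X ✓.
  U = {76}: f^{-1}(U) = ∅ ∈ τ_X ✓.
  U = {74, 76}: f^{-1}(U) = {p31, p32} ∈ τ_X ✓.
  U = {75, 76}: f^{-1}(U) = ∅ ∈ τ_X ✓.
  U = {74, 75, 76}: f^{-1}(U) = {p31, p32} ∈ τ_X ✓.
Every preimage lies in τ_X, so f IS continuous.


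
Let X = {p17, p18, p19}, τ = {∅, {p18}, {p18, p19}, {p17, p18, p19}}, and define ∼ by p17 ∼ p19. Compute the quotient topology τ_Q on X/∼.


X/∼ = {[p17=p19], [p18]}; |τ_Q| = 3.

Equivalence classes: [p17=p19], [p18].
Quotient map π: X → X/∼ sends p17 ↦ [p17=p19], p18 ↦ [p18], p19 ↦ [p17=p19].
For each subset V ⊆ X/∼, compute π^{-1}(V) ⊆ X and check whether π^{-1}(V) ∈ τ. V is open in τ_Q iff π^{-1}(V) ∈ τ.
  V = {}: π^{-1}(V) = ∅ ∈ τ ✓.
  V = {[p17=p19]}: π^{-1}(V) = {p17, p19} ∉ τ ✗.
  V = {[p18]}: π^{-1}(V) = {p18} ∈ τ ✓.
  V = {[p17=p19], [p18]}: π^{-1}(V) = {p17, p18, p19} ∈ τ ✓.
Open sets in the quotient: τ_Q = {{}, {[p18]}, {[p17=p19], [p18]}} (3 elements).


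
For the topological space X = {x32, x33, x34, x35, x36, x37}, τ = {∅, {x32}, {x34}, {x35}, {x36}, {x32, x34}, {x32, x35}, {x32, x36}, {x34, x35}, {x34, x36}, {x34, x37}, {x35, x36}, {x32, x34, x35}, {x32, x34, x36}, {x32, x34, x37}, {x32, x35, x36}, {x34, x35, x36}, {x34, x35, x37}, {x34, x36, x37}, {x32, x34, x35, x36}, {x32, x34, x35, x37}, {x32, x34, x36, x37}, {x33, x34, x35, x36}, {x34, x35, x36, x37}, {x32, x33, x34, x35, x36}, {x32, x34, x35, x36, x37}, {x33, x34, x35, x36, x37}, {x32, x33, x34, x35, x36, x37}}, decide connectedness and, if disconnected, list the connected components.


(X, τ) is disconnected; components = [{x32}, {x33, x34, x35, x36, x37}].

Find clopen sets (U ∈ τ with X ∖ U ∈ τ):
  U = ∅, X ∖ U = {x32, x33, x34, x35, x36, x37} — both open, so U is clopen.
  U = {x32}, X ∖ U = {x33, x34, x35, x36, x37} — both open, so U is clopen.
  U = {x33, x34, x35, x36, x37}, X ∖ U = {x32} — both open, so U is clopen.
  U = {x32, x33, x34, x35, x36, x37}, X ∖ U = ∅ — both open, so U is clopen.
Nontrivial clopen(s) exist: e.g. {x33, x34, x35, x36, x37}. So (X, τ) is disconnected.
Compute connected components by grouping points that agree on all clopens:
  component: {x32}
  component: {x33, x34, x35, x36, x37}


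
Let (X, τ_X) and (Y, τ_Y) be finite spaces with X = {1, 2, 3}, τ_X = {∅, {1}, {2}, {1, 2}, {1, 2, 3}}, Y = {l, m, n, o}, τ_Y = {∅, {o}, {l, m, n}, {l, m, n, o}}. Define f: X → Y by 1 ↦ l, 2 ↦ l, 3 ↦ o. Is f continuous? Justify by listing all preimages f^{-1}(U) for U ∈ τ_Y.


f is NOT continuous.

Compute f^{-1}(U) for each U ∈ τ_Y:
  U = ∅: f^{-1}(U) = ∅ ∈ τ_X ✓.
  U = {o}: f^{-1}(U) = {3} ∉ τ_X ✗.
  U = {l, m, n}: f^{-1}(U) = {1, 2} ∈ τ_X ✓.
  U = {l, m, n, o}: f^{-1}(U) = {1, 2, 3} ∈ τ_X ✓.
Found U = {o} with f^{-1}(U) = {3} not in τ_X. Therefore f is NOT continuous.


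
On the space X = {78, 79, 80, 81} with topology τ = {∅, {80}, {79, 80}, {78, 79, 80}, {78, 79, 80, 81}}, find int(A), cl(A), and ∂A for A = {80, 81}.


int(A) = {80}, cl(A) = {78, 79, 80, 81}, ∂A = {78, 79, 81}.

Closed sets in (X, τ) are complements of opens:
  closed(X, τ) = {∅, {81}, {78, 81}, {78, 79, 81}, {78, 79, 80, 81}}.
int(A) = ⋃ {U ∈ τ : U ⊆ A}. Opens contained in A: ∅, {80}.
Taking the union of these: int(A) = {80}.
cl(A) = ⋂ {C closed : A ⊆ C}. Closed sets containing A: {78, 79, 80, 81}.
Intersecting these: cl(A) = {78, 79, 80, 81}.
∂A = cl(A) ∖ int(A) = {78, 79, 80, 81} ∖ {80} = {78, 79, 81}.


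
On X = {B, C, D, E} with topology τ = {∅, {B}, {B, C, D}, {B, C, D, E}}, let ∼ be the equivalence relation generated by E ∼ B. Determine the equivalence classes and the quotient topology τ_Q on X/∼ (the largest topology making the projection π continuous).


X/∼ = {[B=E], [C], [D]}; |τ_Q| = 2.

Equivalence classes: [B=E], [C], [D].
Quotient map π: X → X/∼ sends B ↦ [B=E], C ↦ [C], D ↦ [D], E ↦ [B=E].
For each subset V ⊆ X/∼, compute π^{-1}(V) ⊆ X and check whether π^{-1}(V) ∈ τ. V is open in τ_Q iff π^{-1}(V) ∈ τ.
  V = {}: π^{-1}(V) = ∅ ∈ τ ✓.
  V = {[B=E]}: π^{-1}(V) = {B, E} ∉ τ ✗.
  V = {[C]}: π^{-1}(V) = {C} ∉ τ ✗.
  V = {[B=E], [C]}: π^{-1}(V) = {B, C, E} ∉ τ ✗.
  V = {[D]}: π^{-1}(V) = {D} ∉ τ ✗.
  V = {[B=E], [D]}: π^{-1}(V) = {B, D, E} ∉ τ ✗.
  V = {[C], [D]}: π^{-1}(V) = {C, D} ∉ τ ✗.
  V = {[B=E], [C], [D]}: π^{-1}(V) = {B, C, D, E} ∈ τ ✓.
Open sets in the quotient: τ_Q = {{}, {[B=E], [C], [D]}} (2 elements).


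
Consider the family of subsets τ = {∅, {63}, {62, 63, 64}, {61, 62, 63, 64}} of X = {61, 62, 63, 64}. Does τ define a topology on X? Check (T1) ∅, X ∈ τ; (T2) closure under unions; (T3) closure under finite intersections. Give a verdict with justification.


τ IS a topology on X.

Axiom (T1): ∅ ∈ τ? Yes; X ∈ τ? Yes.
Axiom (T2/T3): check pairwise unions and intersections of members of τ.
All pairwise intersections and unions checked — each lies in τ. Therefore τ satisfies (T1), (T2), (T3): it IS a topology on X.


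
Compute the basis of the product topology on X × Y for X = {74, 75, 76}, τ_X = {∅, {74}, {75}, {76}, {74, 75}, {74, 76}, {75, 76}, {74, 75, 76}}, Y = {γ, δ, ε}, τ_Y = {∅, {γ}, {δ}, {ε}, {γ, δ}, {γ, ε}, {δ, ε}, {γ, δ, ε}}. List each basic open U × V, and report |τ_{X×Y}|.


Basis B = {∅ × ∅, {74} × {γ}, {74} × {δ}, {74} × {ε}, {75} × {γ}, {75} × {δ}, {75} × {ε}, {76} × {γ}, {76} × {δ}, {76} × {ε}, {74} × {γ, δ}, {74} × {γ, ε}, {74, 75} × {γ}, {74, 76} × {γ}, {74} × {δ, ε}, {74, 75} × {δ}, {74, 76} × {δ}, {74, 75} × {ε}, {74, 76} × {ε}, {75} × {γ, δ}, {75} × {γ, ε}, {75, 76} × {γ}, {75} × {δ, ε}, {75, 76} × {δ}, {75, 76} × {ε}, {76} × {γ, δ}, {76} × {γ, ε}, {76} × {δ, ε}, {74} × {γ, δ, ε}, {74, 75, 76} × {γ}, {74, 75, 76} × {δ}, {74, 75, 76} × {ε}, {75} × {γ, δ, ε}, {76} × {γ, δ, ε}, {74, 75} × {γ, δ}, {74, 76} × {γ, δ}, {74, 75} × {γ, ε}, {74, 76} × {γ, ε}, {74, 75} × {δ, ε}, {74, 76} × {δ, ε}, {75, 76} × {γ, δ}, {75, 76} × {γ, ε}, {75, 76} × {δ, ε}, {74, 75} × {γ, δ, ε}, {74, 76} × {γ, δ, ε}, {74, 75, 76} × {γ, δ}, {74, 75, 76} × {γ, ε}, {74, 75, 76} × {δ, ε}, {75, 76} × {γ, δ, ε}, {74, 75, 76} × {γ, δ, ε}}; |τ_{X×Y}| = 512.

Enumerate products U × V with U ∈ τ_X, V ∈ τ_Y (deduplicated):
  ∅ × ∅ = {} (∅)
  {74} × {γ} = {(74,γ)}
  {74} × {δ} = {(74,δ)}
  {74} × {ε} = {(74,ε)}
  {75} × {γ} = {(75,γ)}
  {75} × {δ} = {(75,δ)}
  {75} × {ε} = {(75,ε)}
  {76} × {γ} = {(76,γ)}
  {76} × {δ} = {(76,δ)}
  {76} × {ε} = {(76,ε)}
  {74} × {γ, δ} = {(74,γ), (74,δ)}
  {74} × {γ, ε} = {(74,γ), (74,ε)}
  {74, 75} × {γ} = {(74,γ), (75,γ)}
  {74, 76} × {γ} = {(74,γ), (76,γ)}
  {74} × {δ, ε} = {(74,δ), (74,ε)}
  {74, 75} × {δ} = {(74,δ), (75,δ)}
  {74, 76} × {δ} = {(74,δ), (76,δ)}
  {74, 75} × {ε} = {(74,ε), (75,ε)}
  {74, 76} × {ε} = {(74,ε), (76,ε)}
  {75} × {γ, δ} = {(75,γ), (75,δ)}
  {75} × {γ, ε} = {(75,γ), (75,ε)}
  {75, 76} × {γ} = {(75,γ), (76,γ)}
  {75} × {δ, ε} = {(75,δ), (75,ε)}
  {75, 76} × {δ} = {(75,δ), (76,δ)}
  {75, 76} × {ε} = {(75,ε), (76,ε)}
  {76} × {γ, δ} = {(76,γ), (76,δ)}
  {76} × {γ, ε} = {(76,γ), (76,ε)}
  {76} × {δ, ε} = {(76,δ), (76,ε)}
  {74} × {γ, δ, ε} = {(74,γ), (74,δ), (74,ε)}
  {74, 75, 76} × {γ} = {(74,γ), (75,γ), (76,γ)}
  {74, 75, 76} × {δ} = {(74,δ), (75,δ), (76,δ)}
  {74, 75, 76} × {ε} = {(74,ε), (75,ε), (76,ε)}
  {75} × {γ, δ, ε} = {(75,γ), (75,δ), (75,ε)}
  {76} × {γ, δ, ε} = {(76,γ), (76,δ), (76,ε)}
  {74, 75} × {γ, δ} = {(74,γ), (74,δ), (75,γ), (75,δ)}
  {74, 76} × {γ, δ} = {(74,γ), (74,δ), (76,γ), (76,δ)}
  {74, 75} × {γ, ε} = {(74,γ), (74,ε), (75,γ), (75,ε)}
  {74, 76} × {γ, ε} = {(74,γ), (74,ε), (76,γ), (76,ε)}
  {74, 75} × {δ, ε} = {(74,δ), (74,ε), (75,δ), (75,ε)}
  {74, 76} × {δ, ε} = {(74,δ), (74,ε), (76,δ), (76,ε)}
  {75, 76} × {γ, δ} = {(75,γ), (75,δ), (76,γ), (76,δ)}
  {75, 76} × {γ, ε} = {(75,γ), (75,ε), (76,γ), (76,ε)}
  {75, 76} × {δ, ε} = {(75,δ), (75,ε), (76,δ), (76,ε)}
  {74, 75} × {γ, δ, ε} = {(74,γ), (74,δ), (74,ε), (75,γ), (75,δ), (75,ε)}
  {74, 76} × {γ, δ, ε} = {(74,γ), (74,δ), (74,ε), (76,γ), (76,δ), (76,ε)}
  {74, 75, 76} × {γ, δ} = {(74,γ), (74,δ), (75,γ), (75,δ), (76,γ), (76,δ)}
  {74, 75, 76} × {γ, ε} = {(74,γ), (74,ε), (75,γ), (75,ε), (76,γ), (76,ε)}
  {74, 75, 76} × {δ, ε} = {(74,δ), (74,ε), (75,δ), (75,ε), (76,δ), (76,ε)}
  {75, 76} × {γ, δ, ε} = {(75,γ), (75,δ), (75,ε), (76,γ), (76,δ), (76,ε)}
  {74, 75, 76} × {γ, δ, ε} = {(74,γ), (74,δ), (74,ε), (75,γ), (75,δ), (75,ε), (76,γ), (76,δ), (76,ε)}
These 50 distinct sets form the basis B.
Close under arbitrary unions to get τ_{X×Y}; counting gives |τ_{X×Y}| = 512.


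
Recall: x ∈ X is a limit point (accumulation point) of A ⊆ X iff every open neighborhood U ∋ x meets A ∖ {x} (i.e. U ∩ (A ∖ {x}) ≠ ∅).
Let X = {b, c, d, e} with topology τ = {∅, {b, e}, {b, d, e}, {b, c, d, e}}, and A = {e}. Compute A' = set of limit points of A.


A' = {b, c, d}

For each x ∈ X, list the open sets U ∈ τ with x ∈ U, then check whether U ∩ (A ∖ {x}) ≠ ∅ for every such U.
  x = b: opens ∋ x are {b, e}, {b, d, e}, {b, c, d, e}; each meets A ∖ {b}, so x IS a limit point.
  x = c: opens ∋ x are {b, c, d, e}; each meets A ∖ {c}, so x IS a limit point.
  x = d: opens ∋ x are {b, d, e}, {b, c, d, e}; each meets A ∖ {d}, so x IS a limit point.
  x = e: open {b, e} ∋ x has {b, e} ∩ (A ∖ {e}) = ∅, so x is NOT a limit point.
Collecting: A' = {b, c, d}.


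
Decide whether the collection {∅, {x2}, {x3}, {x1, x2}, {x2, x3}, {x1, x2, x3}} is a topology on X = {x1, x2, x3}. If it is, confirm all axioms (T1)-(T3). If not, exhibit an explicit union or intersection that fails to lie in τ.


τ IS a topology on X.

Axiom (T1): ∅ ∈ τ? Yes; X ∈ τ? Yes.
Axiom (T2/T3): check pairwise unions and intersections of members of τ.
All pairwise intersections and unions checked — each lies in τ. Therefore τ satisfies (T1), (T2), (T3): it IS a topology on X.


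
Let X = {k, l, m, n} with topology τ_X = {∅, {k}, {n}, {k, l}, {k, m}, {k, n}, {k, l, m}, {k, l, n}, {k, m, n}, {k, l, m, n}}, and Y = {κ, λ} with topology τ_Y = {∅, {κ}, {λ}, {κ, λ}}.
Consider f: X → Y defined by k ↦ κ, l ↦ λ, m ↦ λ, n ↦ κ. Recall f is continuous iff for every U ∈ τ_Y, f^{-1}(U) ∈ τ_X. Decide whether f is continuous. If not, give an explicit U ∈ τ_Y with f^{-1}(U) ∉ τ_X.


f is NOT continuous.

Compute f^{-1}(U) for each U ∈ τ_Y:
  U = ∅: f^{-1}(U) = ∅ ∈ τ_X ✓.
  U = {κ}: f^{-1}(U) = {k, n} ∈ τ_X ✓.
  U = {λ}: f^{-1}(U) = {l, m} ∉ τ_X ✗.
  U = {κ, λ}: f^{-1}(U) = {k, l, m, n} ∈ τ_X ✓.
Found U = {λ} with f^{-1}(U) = {l, m} not in τ_X. Therefore f is NOT continuous.


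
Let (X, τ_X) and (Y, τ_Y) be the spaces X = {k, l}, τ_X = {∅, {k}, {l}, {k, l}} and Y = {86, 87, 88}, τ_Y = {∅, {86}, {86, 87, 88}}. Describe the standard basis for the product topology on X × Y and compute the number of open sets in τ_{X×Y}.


Basis B = {∅ × ∅, {k} × {86}, {l} × {86}, {k, l} × {86}, {k} × {86, 87, 88}, {l} × {86, 87, 88}, {k, l} × {86, 87, 88}}; |τ_{X×Y}| = 9.

Enumerate products U × V with U ∈ τ_X, V ∈ τ_Y (deduplicated):
  ∅ × ∅ = {} (∅)
  {k} × {86} = {(k,86)}
  {l} × {86} = {(l,86)}
  {k, l} × {86} = {(k,86), (l,86)}
  {k} × {86, 87, 88} = {(k,86), (k,87), (k,88)}
  {l} × {86, 87, 88} = {(l,86), (l,87), (l,88)}
  {k, l} × {86, 87, 88} = {(k,86), (k,87), (k,88), (l,86), (l,87), (l,88)}
These 7 distinct sets form the basis B.
Close under arbitrary unions to get τ_{X×Y}; counting gives |τ_{X×Y}| = 9.


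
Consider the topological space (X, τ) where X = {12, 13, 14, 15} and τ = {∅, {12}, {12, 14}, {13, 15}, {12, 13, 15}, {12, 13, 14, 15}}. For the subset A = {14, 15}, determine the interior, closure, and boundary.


int(A) = ∅, cl(A) = {13, 14, 15}, ∂A = {13, 14, 15}.

Closed sets in (X, τ) are complements of opens:
  closed(X, τ) = {∅, {14}, {12, 14}, {13, 15}, {13, 14, 15}, {12, 13, 14, 15}}.
int(A) = ⋃ {U ∈ τ : U ⊆ A}. Opens contained in A: ∅.
Taking the union of these: int(A) = ∅.
cl(A) = ⋂ {C closed : A ⊆ C}. Closed sets containing A: {13, 14, 15}, {12, 13, 14, 15}.
Intersecting these: cl(A) = {13, 14, 15}.
∂A = cl(A) ∖ int(A) = {13, 14, 15} ∖ ∅ = {13, 14, 15}.


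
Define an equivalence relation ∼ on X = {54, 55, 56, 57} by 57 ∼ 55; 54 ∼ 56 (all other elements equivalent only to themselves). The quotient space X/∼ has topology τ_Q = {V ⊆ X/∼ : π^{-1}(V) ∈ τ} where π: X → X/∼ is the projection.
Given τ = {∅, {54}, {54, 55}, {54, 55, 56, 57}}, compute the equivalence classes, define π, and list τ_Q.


X/∼ = {[54=56], [55=57]}; |τ_Q| = 2.

Equivalence classes: [54=56], [55=57].
Quotient map π: X → X/∼ sends 54 ↦ [54=56], 55 ↦ [55=57], 56 ↦ [54=56], 57 ↦ [55=57].
For each subset V ⊆ X/∼, compute π^{-1}(V) ⊆ X and check whether π^{-1}(V) ∈ τ. V is open in τ_Q iff π^{-1}(V) ∈ τ.
  V = {}: π^{-1}(V) = ∅ ∈ τ ✓.
  V = {[54=56]}: π^{-1}(V) = {54, 56} ∉ τ ✗.
  V = {[55=57]}: π^{-1}(V) = {55, 57} ∉ τ ✗.
  V = {[54=56], [55=57]}: π^{-1}(V) = {54, 55, 56, 57} ∈ τ ✓.
Open sets in the quotient: τ_Q = {{}, {[54=56], [55=57]}} (2 elements).


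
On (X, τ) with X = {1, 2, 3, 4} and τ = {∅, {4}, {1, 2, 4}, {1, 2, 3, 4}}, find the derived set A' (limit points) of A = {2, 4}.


A' = {1, 2, 3}

For each x ∈ X, list the open sets U ∈ τ with x ∈ U, then check whether U ∩ (A ∖ {x}) ≠ ∅ for every such U.
  x = 1: opens ∋ x are {1, 2, 4}, {1, 2, 3, 4}; each meets A ∖ {1}, so x IS a limit point.
  x = 2: opens ∋ x are {1, 2, 4}, {1, 2, 3, 4}; each meets A ∖ {2}, so x IS a limit point.
  x = 3: opens ∋ x are {1, 2, 3, 4}; each meets A ∖ {3}, so x IS a limit point.
  x = 4: open {4} ∋ x has {4} ∩ (A ∖ {4}) = ∅, so x is NOT a limit point.
Collecting: A' = {1, 2, 3}.


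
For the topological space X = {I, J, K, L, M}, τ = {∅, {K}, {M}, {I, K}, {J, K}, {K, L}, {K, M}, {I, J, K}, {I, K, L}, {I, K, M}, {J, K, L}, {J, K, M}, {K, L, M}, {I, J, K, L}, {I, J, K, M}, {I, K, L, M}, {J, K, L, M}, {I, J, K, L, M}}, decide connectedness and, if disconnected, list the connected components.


(X, τ) is disconnected; components = [{M}, {I, J, K, L}].

Find clopen sets (U ∈ τ with X ∖ U ∈ τ):
  U = ∅, X ∖ U = {I, J, K, L, M} — both open, so U is clopen.
  U = {M}, X ∖ U = {I, J, K, L} — both open, so U is clopen.
  U = {I, J, K, L}, X ∖ U = {M} — both open, so U is clopen.
  U = {I, J, K, L, M}, X ∖ U = ∅ — both open, so U is clopen.
Nontrivial clopen(s) exist: e.g. {M}. So (X, τ) is disconnected.
Compute connected components by grouping points that agree on all clopens:
  component: {M}
  component: {I, J, K, L}


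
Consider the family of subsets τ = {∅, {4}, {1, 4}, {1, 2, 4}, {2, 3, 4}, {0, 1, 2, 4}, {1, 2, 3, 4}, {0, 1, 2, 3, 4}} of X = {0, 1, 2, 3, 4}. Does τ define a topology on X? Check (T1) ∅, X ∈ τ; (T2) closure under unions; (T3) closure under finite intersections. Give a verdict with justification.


τ is NOT a topology on X.

Axiom (T1): ∅ ∈ τ? Yes; X ∈ τ? Yes.
Axiom (T2/T3): check pairwise unions and intersections of members of τ.
Counterexample for (T3): {1, 2, 4} ∩ {2, 3, 4} = {2, 4} ∉ τ. Therefore τ is NOT a topology.


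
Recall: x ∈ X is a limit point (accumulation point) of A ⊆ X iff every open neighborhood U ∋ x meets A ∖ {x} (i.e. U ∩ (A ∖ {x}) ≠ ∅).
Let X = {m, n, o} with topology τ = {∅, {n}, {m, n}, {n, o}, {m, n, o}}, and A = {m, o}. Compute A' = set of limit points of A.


A' = ∅

For each x ∈ X, list the open sets U ∈ τ with x ∈ U, then check whether U ∩ (A ∖ {x}) ≠ ∅ for every such U.
  x = m: open {m, n} ∋ x has {m, n} ∩ (A ∖ {m}) = ∅, so x is NOT a limit point.
  x = n: open {n} ∋ x has {n} ∩ (A ∖ {n}) = ∅, so x is NOT a limit point.
  x = o: open {n, o} ∋ x has {n, o} ∩ (A ∖ {o}) = ∅, so x is NOT a limit point.
Collecting: A' = ∅.
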